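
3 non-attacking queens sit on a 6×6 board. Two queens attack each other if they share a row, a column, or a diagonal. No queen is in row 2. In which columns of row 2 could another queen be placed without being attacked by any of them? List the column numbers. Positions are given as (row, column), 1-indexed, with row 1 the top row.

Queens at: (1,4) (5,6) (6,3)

(1,4) attacks row 2 at column 4 and diagonals 3, 5.
(5,6) attacks row 2 at column 6 and diagonals 3.
(6,3) attacks row 2 at column 3.
Attacked columns: {3, 4, 5, 6}. Safe: {1, 2}.

columns 1, 2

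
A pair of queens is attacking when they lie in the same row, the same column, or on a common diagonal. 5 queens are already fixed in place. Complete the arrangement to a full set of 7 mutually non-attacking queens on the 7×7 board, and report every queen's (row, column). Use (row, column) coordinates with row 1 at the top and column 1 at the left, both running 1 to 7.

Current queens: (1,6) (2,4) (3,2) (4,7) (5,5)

(1,6) (2,4) (3,2) (4,7) (5,5) (6,3) (7,1)

Row 6: attacked by (1,6)→{1,6}; (2,4)→{4}; (3,2)→{2,5}; (4,7)→{5,7}; (5,5)→{4,5,6}. Safe: 3. Place at column 3.
Row 7: attacked by (1,6)→{6}; (2,4)→{4}; (3,2)→{2,6}; (4,7)→{4,7}; (5,5)→{3,5,7}; (6,3)→{2,3,4}. Safe: 1. Place at column 1.
Columns [6, 4, 2, 7, 5, 3, 1], r−c [-5, -2, 1, -3, 0, 3, 6], r+c [7, 6, 5, 11, 10, 9, 8] are all distinct, so no two queens attack.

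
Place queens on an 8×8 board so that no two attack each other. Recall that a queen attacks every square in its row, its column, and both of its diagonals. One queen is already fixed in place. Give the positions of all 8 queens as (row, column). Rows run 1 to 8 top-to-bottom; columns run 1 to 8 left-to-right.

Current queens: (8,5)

(1,6) (2,3) (3,1) (4,8) (5,4) (6,2) (7,7) (8,5)

Row 1: attacked by (8,5)→{5}. Safe: 1, 2, 3, 4, 6, 7, 8. Place at column 6.
Row 2: attacked by (1,6)→{5,6,7}; (8,5)→{5}. Safe: 1, 2, 3, 4, 8. Place at column 3.
Row 3: attacked by (1,6)→{4,6,8}; (2,3)→{2,3,4}; (8,5)→{5}. Safe: 1, 7. Place at column 1.
Row 4: attacked by (1,6)→{3,6}; (2,3)→{1,3,5}; (3,1)→{1,2}; (8,5)→{1,5}. Safe: 4, 7, 8. Place at column 8.
Row 5: attacked by (1,6)→{2,6}; (2,3)→{3,6}; (3,1)→{1,3}; (4,8)→{7,8}; (8,5)→{2,5,8}. Safe: 4. Place at column 4.
Row 6: attacked by (1,6)→{1,6}; (2,3)→{3,7}; (3,1)→{1,4}; (4,8)→{6,8}; (5,4)→{3,4,5}; (8,5)→{3,5,7}. Safe: 2. Place at column 2.
Row 7: attacked by (1,6)→{6}; (2,3)→{3,8}; (3,1)→{1,5}; (4,8)→{5,8}; (5,4)→{2,4,6}; (6,2)→{1,2,3}; (8,5)→{4,5,6}. Safe: 7. Place at column 7.
Columns [6, 3, 1, 8, 4, 2, 7, 5], r−c [-5, -1, 2, -4, 1, 4, 0, 3], r+c [7, 5, 4, 12, 9, 8, 14, 13] are all distinct, so no two queens attack.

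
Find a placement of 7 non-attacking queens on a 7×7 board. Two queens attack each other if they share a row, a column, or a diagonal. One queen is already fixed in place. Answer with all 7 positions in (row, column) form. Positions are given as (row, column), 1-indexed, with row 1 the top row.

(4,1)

Row 1: attacked by (4,1)→{1,4}. Safe: 2, 3, 5, 6, 7. Place at column 2.
Row 2: attacked by (1,2)→{1,2,3}; (4,1)→{1,3}. Safe: 4, 5, 6, 7. Place at column 5.
Row 3: attacked by (1,2)→{2,4}; (2,5)→{4,5,6}; (4,1)→{1,2}. Safe: 3, 7. Place at column 3.
Row 5: attacked by (1,2)→{2,6}; (2,5)→{2,5}; (3,3)→{1,3,5}; (4,1)→{1,2}. Safe: 4, 7. Place at column 7.
Row 6: attacked by (1,2)→{2,7}; (2,5)→{1,5}; (3,3)→{3,6}; (4,1)→{1,3}; (5,7)→{6,7}. Safe: 4. Place at column 4.
Row 7: attacked by (1,2)→{2}; (2,5)→{5}; (3,3)→{3,7}; (4,1)→{1,4}; (5,7)→{5,7}; (6,4)→{3,4,5}. Safe: 6. Place at column 6.
Columns [2, 5, 3, 1, 7, 4, 6], r−c [-1, -3, 0, 3, -2, 2, 1], r+c [3, 7, 6, 5, 12, 10, 13] are all distinct, so no two queens attack.

(1,2) (2,5) (3,3) (4,1) (5,7) (6,4) (7,6)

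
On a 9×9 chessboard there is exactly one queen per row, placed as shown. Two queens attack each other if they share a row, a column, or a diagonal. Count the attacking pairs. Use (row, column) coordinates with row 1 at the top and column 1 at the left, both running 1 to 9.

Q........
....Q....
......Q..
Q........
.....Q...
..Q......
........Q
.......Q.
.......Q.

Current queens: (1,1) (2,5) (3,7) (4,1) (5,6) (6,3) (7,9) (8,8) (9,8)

Same column: (1,1)–(4,1) (column 1); (8,8)–(9,8) (column 8).
Same diagonal: (1,1)–(8,8) (|1−8| = |1−8| = 7); (4,1)–(6,3) (|4−6| = |1−3| = 2); (7,9)–(8,8) (|7−8| = |9−8| = 1).
Total attacking pairs: 5.

5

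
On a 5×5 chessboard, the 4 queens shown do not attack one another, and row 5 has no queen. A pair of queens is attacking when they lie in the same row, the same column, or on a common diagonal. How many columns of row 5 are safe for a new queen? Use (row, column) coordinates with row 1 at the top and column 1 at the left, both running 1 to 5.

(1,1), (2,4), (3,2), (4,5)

(1,1) attacks row 5 at column 1 and diagonals 5.
(2,4) attacks row 5 at column 4 and diagonals 1.
(3,2) attacks row 5 at column 2 and diagonals 4.
(4,5) attacks row 5 at column 5 and diagonals 4.
Attacked columns: {1, 2, 4, 5}. Safe: {3}.

1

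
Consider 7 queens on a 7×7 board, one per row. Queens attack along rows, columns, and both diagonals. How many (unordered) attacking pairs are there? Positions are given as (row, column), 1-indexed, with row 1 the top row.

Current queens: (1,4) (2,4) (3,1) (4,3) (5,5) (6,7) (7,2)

1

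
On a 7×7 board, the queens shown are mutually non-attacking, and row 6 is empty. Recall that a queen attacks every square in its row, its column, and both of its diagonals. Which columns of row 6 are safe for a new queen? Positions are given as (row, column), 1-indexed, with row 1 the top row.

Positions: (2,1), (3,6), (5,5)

(2,1) attacks row 6 at column 1 and diagonals 5.
(3,6) attacks row 6 at column 6 and diagonals 3.
(5,5) attacks row 6 at column 5 and diagonals 4, 6.
Attacked columns: {1, 3, 4, 5, 6}. Safe: {2, 7}.

columns 2, 7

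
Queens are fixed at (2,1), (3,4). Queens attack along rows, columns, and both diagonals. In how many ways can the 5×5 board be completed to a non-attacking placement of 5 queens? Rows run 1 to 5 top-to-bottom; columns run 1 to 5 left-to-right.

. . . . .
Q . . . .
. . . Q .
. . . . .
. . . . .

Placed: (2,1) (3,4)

Branch on row 1: col 3 → 1; col 5 → 0.
Sum: 1 + 0 = 1.

1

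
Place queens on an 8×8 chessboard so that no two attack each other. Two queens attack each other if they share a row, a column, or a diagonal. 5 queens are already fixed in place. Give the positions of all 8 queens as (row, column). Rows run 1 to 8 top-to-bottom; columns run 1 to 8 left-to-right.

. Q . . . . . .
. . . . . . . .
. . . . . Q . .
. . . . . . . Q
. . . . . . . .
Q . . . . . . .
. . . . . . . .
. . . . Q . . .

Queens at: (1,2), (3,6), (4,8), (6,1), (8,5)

Row 2: attacked by (1,2)→{1,2,3}; (3,6)→{5,6,7}; (4,8)→{6,8}; (6,1)→{1,5}; (8,5)→{5}. Safe: 4. Place at column 4.
Row 5: attacked by (1,2)→{2,6}; (2,4)→{1,4,7}; (3,6)→{4,6,8}; (4,8)→{7,8}; (6,1)→{1,2}; (8,5)→{2,5,8}. Safe: 3. Place at column 3.
Row 7: attacked by (1,2)→{2,8}; (2,4)→{4}; (3,6)→{2,6}; (4,8)→{5,8}; (5,3)→{1,3,5}; (6,1)→{1,2}; (8,5)→{4,5,6}. Safe: 7. Place at column 7.
Columns [2, 4, 6, 8, 3, 1, 7, 5], r−c [-1, -2, -3, -4, 2, 5, 0, 3], r+c [3, 6, 9, 12, 8, 7, 14, 13] are all distinct, so no two queens attack.

(1,2) (2,4) (3,6) (4,8) (5,3) (6,1) (7,7) (8,5)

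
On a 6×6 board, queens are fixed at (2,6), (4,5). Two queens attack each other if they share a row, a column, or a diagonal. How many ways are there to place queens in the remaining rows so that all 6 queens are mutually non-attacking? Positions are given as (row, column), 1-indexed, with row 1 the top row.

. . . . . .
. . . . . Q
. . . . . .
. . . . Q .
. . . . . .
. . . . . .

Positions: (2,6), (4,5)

1

Branch on row 1: col 1 → 0; col 3 → 1; col 4 → 0.
Sum: 0 + 1 + 0 = 1.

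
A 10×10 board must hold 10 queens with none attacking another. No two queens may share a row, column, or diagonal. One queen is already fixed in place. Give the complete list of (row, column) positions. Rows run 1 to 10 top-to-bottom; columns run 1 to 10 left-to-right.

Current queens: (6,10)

Row 1: attacked by (6,10)→{5,10}. Safe: 1, 2, 3, 4, 6, 7, 8, 9. Place at column 4.
Row 2: attacked by (1,4)→{3,4,5}; (6,10)→{6,10}. Safe: 1, 2, 7, 8, 9. Place at column 9.
Row 3: attacked by (1,4)→{2,4,6}; (2,9)→{8,9,10}; (6,10)→{7,10}. Safe: 1, 3, 5. Place at column 5.
Row 4: attacked by (1,4)→{1,4,7}; (2,9)→{7,9}; (3,5)→{4,5,6}; (6,10)→{8,10}. Safe: 2, 3. Place at column 3.
Row 5: attacked by (1,4)→{4,8}; (2,9)→{6,9}; (3,5)→{3,5,7}; (4,3)→{2,3,4}; (6,10)→{9,10}. Safe: 1. Place at column 1.
Row 7: attacked by (1,4)→{4,10}; (2,9)→{4,9}; (3,5)→{1,5,9}; (4,3)→{3,6}; (5,1)→{1,3}; (6,10)→{9,10}. Safe: 2, 7, 8. Place at column 7.
Row 8: attacked by (1,4)→{4}; (2,9)→{3,9}; (3,5)→{5,10}; (4,3)→{3,7}; (5,1)→{1,4}; (6,10)→{8,10}; (7,7)→{6,7,8}. Safe: 2. Place at column 2.
Row 9: attacked by (1,4)→{4}; (2,9)→{2,9}; (3,5)→{5}; (4,3)→{3,8}; (5,1)→{1,5}; (6,10)→{7,10}; (7,7)→{5,7,9}; (8,2)→{1,2,3}. Safe: 6. Place at column 6.
Row 10: attacked by (1,4)→{4}; (2,9)→{1,9}; (3,5)→{5}; (4,3)→{3,9}; (5,1)→{1,6}; (6,10)→{6,10}; (7,7)→{4,7,10}; (8,2)→{2,4}; (9,6)→{5,6,7}. Safe: 8. Place at column 8.
Columns [4, 9, 5, 3, 1, 10, 7, 2, 6, 8], r−c [-3, -7, -2, 1, 4, -4, 0, 6, 3, 2], r+c [5, 11, 8, 7, 6, 16, 14, 10, 15, 18] are all distinct, so no two queens attack.

(1,4) (2,9) (3,5) (4,3) (5,1) (6,10) (7,7) (8,2) (9,6) (10,8)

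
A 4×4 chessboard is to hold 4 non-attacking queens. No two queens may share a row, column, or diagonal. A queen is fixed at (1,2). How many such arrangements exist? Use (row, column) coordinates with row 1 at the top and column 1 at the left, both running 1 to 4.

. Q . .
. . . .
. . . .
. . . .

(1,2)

Branch on row 2: col 4 → 1.
Sum: 1 = 1.

1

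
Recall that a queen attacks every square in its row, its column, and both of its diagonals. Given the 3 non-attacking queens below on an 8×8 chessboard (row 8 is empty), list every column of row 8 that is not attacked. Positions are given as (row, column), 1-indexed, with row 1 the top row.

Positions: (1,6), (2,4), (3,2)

(1,6) attacks row 8 at column 6.
(2,4) attacks row 8 at column 4.
(3,2) attacks row 8 at column 2 and diagonals 7.
Attacked columns: {2, 4, 6, 7}. Safe: {1, 3, 5, 8}.

columns 1, 3, 5, 8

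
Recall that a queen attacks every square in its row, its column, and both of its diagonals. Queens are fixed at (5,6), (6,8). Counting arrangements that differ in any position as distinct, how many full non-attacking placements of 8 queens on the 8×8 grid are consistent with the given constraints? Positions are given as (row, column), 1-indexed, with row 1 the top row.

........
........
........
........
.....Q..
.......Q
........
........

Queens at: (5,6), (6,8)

3

Branch on row 1: col 1 → 0; col 4 → 2; col 5 → 0; col 7 → 1.
Sum: 0 + 2 + 0 + 1 = 3.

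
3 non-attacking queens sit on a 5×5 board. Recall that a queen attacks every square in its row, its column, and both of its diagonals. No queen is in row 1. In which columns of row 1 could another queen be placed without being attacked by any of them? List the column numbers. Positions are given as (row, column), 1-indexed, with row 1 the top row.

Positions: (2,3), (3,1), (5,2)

columns 5

(2,3) attacks row 1 at column 3 and diagonals 2, 4.
(3,1) attacks row 1 at column 1 and diagonals 3.
(5,2) attacks row 1 at column 2.
Attacked columns: {1, 2, 3, 4}. Safe: {5}.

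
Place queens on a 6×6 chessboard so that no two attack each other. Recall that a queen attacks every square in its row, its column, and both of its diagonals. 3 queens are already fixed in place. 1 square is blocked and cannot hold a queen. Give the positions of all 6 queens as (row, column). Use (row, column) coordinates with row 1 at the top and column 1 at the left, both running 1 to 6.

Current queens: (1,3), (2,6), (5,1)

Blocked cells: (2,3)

(1,3) (2,6) (3,2) (4,5) (5,1) (6,4)

Row 3: attacked by (1,3)→{1,3,5}; (2,6)→{5,6}; (5,1)→{1,3}. Safe: 2, 4. Place at column 2.
Row 4: attacked by (1,3)→{3,6}; (2,6)→{4,6}; (3,2)→{1,2,3}; (5,1)→{1,2}. Safe: 5. Place at column 5.
Row 6: attacked by (1,3)→{3}; (2,6)→{2,6}; (3,2)→{2,5}; (4,5)→{3,5}; (5,1)→{1,2}. Safe: 4. Place at column 4.
Columns [3, 6, 2, 5, 1, 4], r−c [-2, -4, 1, -1, 4, 2], r+c [4, 8, 5, 9, 6, 10] are all distinct, so no two queens attack.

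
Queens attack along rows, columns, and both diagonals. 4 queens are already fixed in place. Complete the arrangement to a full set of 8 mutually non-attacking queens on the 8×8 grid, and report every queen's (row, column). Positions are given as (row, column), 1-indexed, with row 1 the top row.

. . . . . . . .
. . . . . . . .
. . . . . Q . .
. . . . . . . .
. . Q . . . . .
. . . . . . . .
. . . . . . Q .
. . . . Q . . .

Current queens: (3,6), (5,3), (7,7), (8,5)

(1,2) (2,4) (3,6) (4,8) (5,3) (6,1) (7,7) (8,5)

Row 1: attacked by (3,6)→{4,6,8}; (5,3)→{3,7}; (7,7)→{1,7}; (8,5)→{5}. Safe: 2. Place at column 2.
Row 2: attacked by (1,2)→{1,2,3}; (3,6)→{5,6,7}; (5,3)→{3,6}; (7,7)→{2,7}; (8,5)→{5}. Safe: 4, 8. Place at column 4.
Row 4: attacked by (1,2)→{2,5}; (2,4)→{2,4,6}; (3,6)→{5,6,7}; (5,3)→{2,3,4}; (7,7)→{4,7}; (8,5)→{1,5}. Safe: 8. Place at column 8.
Row 6: attacked by (1,2)→{2,7}; (2,4)→{4,8}; (3,6)→{3,6}; (4,8)→{6,8}; (5,3)→{2,3,4}; (7,7)→{6,7,8}; (8,5)→{3,5,7}. Safe: 1. Place at column 1.
Columns [2, 4, 6, 8, 3, 1, 7, 5], r−c [-1, -2, -3, -4, 2, 5, 0, 3], r+c [3, 6, 9, 12, 8, 7, 14, 13] are all distinct, so no two queens attack.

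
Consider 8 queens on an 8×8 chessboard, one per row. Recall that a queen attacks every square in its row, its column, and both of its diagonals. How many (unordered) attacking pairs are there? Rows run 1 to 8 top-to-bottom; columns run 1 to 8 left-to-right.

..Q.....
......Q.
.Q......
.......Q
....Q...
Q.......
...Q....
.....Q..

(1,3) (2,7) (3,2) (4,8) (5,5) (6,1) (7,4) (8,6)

0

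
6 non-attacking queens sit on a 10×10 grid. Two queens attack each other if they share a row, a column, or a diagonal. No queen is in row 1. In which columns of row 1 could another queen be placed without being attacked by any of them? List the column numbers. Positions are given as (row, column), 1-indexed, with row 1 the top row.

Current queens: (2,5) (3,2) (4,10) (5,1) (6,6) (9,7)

columns 3, 8, 9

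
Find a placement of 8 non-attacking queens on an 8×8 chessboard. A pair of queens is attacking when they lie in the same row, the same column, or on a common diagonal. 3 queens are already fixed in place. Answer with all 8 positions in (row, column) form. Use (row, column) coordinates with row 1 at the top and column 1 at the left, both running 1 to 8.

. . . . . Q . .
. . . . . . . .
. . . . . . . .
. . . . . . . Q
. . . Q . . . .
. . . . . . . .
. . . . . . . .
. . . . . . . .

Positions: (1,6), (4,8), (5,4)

(1,6) (2,3) (3,1) (4,8) (5,4) (6,2) (7,7) (8,5)

Row 2: attacked by (1,6)→{5,6,7}; (4,8)→{6,8}; (5,4)→{1,4,7}. Safe: 2, 3. Place at column 3.
Row 3: attacked by (1,6)→{4,6,8}; (2,3)→{2,3,4}; (4,8)→{7,8}; (5,4)→{2,4,6}. Safe: 1, 5. Place at column 1.
Row 6: attacked by (1,6)→{1,6}; (2,3)→{3,7}; (3,1)→{1,4}; (4,8)→{6,8}; (5,4)→{3,4,5}. Safe: 2. Place at column 2.
Row 7: attacked by (1,6)→{6}; (2,3)→{3,8}; (3,1)→{1,5}; (4,8)→{5,8}; (5,4)→{2,4,6}; (6,2)→{1,2,3}. Safe: 7. Place at column 7.
Row 8: attacked by (1,6)→{6}; (2,3)→{3}; (3,1)→{1,6}; (4,8)→{4,8}; (5,4)→{1,4,7}; (6,2)→{2,4}; (7,7)→{6,7,8}. Safe: 5. Place at column 5.
Columns [6, 3, 1, 8, 4, 2, 7, 5], r−c [-5, -1, 2, -4, 1, 4, 0, 3], r+c [7, 5, 4, 12, 9, 8, 14, 13] are all distinct, so no two queens attack.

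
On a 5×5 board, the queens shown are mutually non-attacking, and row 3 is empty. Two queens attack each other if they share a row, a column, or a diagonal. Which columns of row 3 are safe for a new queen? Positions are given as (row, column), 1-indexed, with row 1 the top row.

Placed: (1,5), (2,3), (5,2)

(1,5) attacks row 3 at column 5 and diagonals 3.
(2,3) attacks row 3 at column 3 and diagonals 2, 4.
(5,2) attacks row 3 at column 2 and diagonals 4.
Attacked columns: {2, 3, 4, 5}. Safe: {1}.

columns 1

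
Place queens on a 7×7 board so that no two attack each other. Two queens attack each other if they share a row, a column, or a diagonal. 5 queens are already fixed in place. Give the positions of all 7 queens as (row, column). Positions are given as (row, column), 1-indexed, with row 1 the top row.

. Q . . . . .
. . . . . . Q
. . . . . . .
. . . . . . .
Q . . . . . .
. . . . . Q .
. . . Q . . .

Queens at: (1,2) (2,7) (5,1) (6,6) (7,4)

Row 3: attacked by (1,2)→{2,4}; (2,7)→{6,7}; (5,1)→{1,3}; (6,6)→{3,6}; (7,4)→{4}. Safe: 5. Place at column 5.
Row 4: attacked by (1,2)→{2,5}; (2,7)→{5,7}; (3,5)→{4,5,6}; (5,1)→{1,2}; (6,6)→{4,6}; (7,4)→{1,4,7}. Safe: 3. Place at column 3.
Columns [2, 7, 5, 3, 1, 6, 4], r−c [-1, -5, -2, 1, 4, 0, 3], r+c [3, 9, 8, 7, 6, 12, 11] are all distinct, so no two queens attack.

(1,2) (2,7) (3,5) (4,3) (5,1) (6,6) (7,4)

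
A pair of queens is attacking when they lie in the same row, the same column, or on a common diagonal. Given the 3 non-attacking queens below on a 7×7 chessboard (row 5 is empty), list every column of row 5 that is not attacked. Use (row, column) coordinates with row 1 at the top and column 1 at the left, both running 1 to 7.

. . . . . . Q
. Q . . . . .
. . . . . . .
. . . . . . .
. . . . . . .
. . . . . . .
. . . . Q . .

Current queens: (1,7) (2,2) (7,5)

columns 1, 4, 6

(1,7) attacks row 5 at column 7 and diagonals 3.
(2,2) attacks row 5 at column 2 and diagonals 5.
(7,5) attacks row 5 at column 5 and diagonals 3, 7.
Attacked columns: {2, 3, 5, 7}. Safe: {1, 4, 6}.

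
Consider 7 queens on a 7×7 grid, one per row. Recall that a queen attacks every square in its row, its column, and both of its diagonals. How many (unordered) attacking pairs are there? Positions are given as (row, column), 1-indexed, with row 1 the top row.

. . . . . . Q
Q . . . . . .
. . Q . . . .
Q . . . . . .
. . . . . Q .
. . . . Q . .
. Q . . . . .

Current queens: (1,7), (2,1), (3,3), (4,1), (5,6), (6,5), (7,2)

Same column: (2,1)–(4,1) (column 1).
Same diagonal: (2,1)–(6,5) (|2−6| = |1−5| = 4); (5,6)–(6,5) (|5−6| = |6−5| = 1).
Total attacking pairs: 3.

3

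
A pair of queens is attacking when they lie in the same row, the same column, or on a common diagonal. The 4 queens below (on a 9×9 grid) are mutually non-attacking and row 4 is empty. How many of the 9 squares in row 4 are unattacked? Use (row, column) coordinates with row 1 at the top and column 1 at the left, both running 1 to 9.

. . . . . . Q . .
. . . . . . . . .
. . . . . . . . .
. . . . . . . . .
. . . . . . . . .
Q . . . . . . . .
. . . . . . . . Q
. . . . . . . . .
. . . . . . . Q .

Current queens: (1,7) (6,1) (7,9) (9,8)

(1,7) attacks row 4 at column 7 and diagonals 4.
(6,1) attacks row 4 at column 1 and diagonals 3.
(7,9) attacks row 4 at column 9 and diagonals 6.
(9,8) attacks row 4 at column 8 and diagonals 3.
Attacked columns: {1, 3, 4, 6, 7, 8, 9}. Safe: {2, 5}.

2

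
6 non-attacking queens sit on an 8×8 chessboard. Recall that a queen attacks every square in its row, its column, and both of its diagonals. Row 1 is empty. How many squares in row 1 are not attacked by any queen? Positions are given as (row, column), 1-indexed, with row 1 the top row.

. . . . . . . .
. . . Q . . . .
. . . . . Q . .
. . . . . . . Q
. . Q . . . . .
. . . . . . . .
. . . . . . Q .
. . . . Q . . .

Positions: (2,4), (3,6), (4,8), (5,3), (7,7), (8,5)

(2,4) attacks row 1 at column 4 and diagonals 3, 5.
(3,6) attacks row 1 at column 6 and diagonals 4, 8.
(4,8) attacks row 1 at column 8 and diagonals 5.
(5,3) attacks row 1 at column 3 and diagonals 7.
(7,7) attacks row 1 at column 7 and diagonals 1.
(8,5) attacks row 1 at column 5.
Attacked columns: {1, 3, 4, 5, 6, 7, 8}. Safe: {2}.

1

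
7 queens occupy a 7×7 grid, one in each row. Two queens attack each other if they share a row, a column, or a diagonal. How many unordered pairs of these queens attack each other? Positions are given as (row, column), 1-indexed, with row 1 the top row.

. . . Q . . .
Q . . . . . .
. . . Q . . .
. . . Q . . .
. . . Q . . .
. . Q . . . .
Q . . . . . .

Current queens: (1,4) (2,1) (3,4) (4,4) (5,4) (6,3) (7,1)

Same column: (1,4)–(3,4) (column 4); (1,4)–(4,4) (column 4); (1,4)–(5,4) (column 4); (2,1)–(7,1) (column 1); (3,4)–(4,4) (column 4); (3,4)–(5,4) (column 4); (4,4)–(5,4) (column 4).
Same diagonal: (2,1)–(5,4) (|2−5| = |1−4| = 3); (4,4)–(7,1) (|4−7| = |4−1| = 3); (5,4)–(6,3) (|5−6| = |4−3| = 1).
Total attacking pairs: 10.

10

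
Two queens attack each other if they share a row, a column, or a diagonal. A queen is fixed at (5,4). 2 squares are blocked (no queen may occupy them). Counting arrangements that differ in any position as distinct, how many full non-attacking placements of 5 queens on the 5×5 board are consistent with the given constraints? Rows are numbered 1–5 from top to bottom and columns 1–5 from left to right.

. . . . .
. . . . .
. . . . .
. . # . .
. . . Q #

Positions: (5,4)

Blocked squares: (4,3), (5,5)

Branch on row 1: col 1 → 1; col 2 → 1; col 3 → 0; col 5 → 0.
Sum: 1 + 1 + 0 + 0 = 2.

2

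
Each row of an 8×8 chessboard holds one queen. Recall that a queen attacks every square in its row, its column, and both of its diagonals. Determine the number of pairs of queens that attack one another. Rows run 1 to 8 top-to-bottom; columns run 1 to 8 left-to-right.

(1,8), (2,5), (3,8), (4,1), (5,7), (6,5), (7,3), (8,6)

Same column: (1,8)–(3,8) (column 8); (2,5)–(6,5) (column 5).
Same diagonal: (3,8)–(6,5) (|3−6| = |8−5| = 3).
Total attacking pairs: 3.

3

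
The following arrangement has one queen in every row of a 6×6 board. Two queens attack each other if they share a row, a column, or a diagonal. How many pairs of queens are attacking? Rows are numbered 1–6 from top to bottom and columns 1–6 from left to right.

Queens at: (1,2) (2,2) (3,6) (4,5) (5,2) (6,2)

8

Same column: (1,2)–(2,2) (column 2); (1,2)–(5,2) (column 2); (1,2)–(6,2) (column 2); (2,2)–(5,2) (column 2); (2,2)–(6,2) (column 2); (5,2)–(6,2) (column 2).
Same diagonal: (1,2)–(4,5) (|1−4| = |2−5| = 3); (3,6)–(4,5) (|3−4| = |6−5| = 1).
Total attacking pairs: 8.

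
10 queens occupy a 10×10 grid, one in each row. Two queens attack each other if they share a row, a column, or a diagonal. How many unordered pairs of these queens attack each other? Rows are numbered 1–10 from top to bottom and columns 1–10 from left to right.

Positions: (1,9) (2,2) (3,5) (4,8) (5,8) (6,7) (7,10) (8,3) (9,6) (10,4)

Same column: (4,8)–(5,8) (column 8).
Same diagonal: (5,8)–(6,7) (|5−6| = |8−7| = 1); (5,8)–(7,10) (|5−7| = |8−10| = 2).
Total attacking pairs: 3.

3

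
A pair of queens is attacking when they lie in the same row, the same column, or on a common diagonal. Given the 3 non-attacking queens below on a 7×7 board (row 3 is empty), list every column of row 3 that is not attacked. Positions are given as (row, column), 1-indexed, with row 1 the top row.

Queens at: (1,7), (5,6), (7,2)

columns 1, 3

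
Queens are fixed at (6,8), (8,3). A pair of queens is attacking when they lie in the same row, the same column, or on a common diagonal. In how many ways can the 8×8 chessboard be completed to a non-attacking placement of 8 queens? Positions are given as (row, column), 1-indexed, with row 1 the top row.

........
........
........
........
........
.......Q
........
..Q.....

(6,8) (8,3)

4

Branch on row 1: col 1 → 0; col 2 → 1; col 4 → 1; col 5 → 1; col 6 → 1; col 7 → 0.
Sum: 0 + 1 + 1 + 1 + 1 + 0 = 4.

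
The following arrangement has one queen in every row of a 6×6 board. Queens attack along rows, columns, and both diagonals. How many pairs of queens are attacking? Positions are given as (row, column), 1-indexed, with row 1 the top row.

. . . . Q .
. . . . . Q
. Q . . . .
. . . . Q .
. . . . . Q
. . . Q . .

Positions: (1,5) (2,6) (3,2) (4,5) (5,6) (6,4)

Same column: (1,5)–(4,5) (column 5); (2,6)–(5,6) (column 6).
Same diagonal: (1,5)–(2,6) (|1−2| = |5−6| = 1); (4,5)–(5,6) (|4−5| = |5−6| = 1).
Total attacking pairs: 4.

4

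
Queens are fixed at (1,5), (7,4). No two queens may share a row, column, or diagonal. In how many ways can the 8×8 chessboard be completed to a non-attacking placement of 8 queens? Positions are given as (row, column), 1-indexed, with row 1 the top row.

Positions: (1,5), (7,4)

Branch on row 2: col 1 → 0; col 2 → 0; col 3 → 1; col 7 → 2; col 8 → 0.
Sum: 0 + 0 + 1 + 2 + 0 = 3.

3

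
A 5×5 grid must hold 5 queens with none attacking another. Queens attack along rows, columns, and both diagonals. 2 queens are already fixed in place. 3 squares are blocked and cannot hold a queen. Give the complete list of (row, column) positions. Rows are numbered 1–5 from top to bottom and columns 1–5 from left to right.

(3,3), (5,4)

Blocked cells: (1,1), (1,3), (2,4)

(1,2) (2,5) (3,3) (4,1) (5,4)

Row 1: attacked by (3,3)→{1,3,5}; (5,4)→{4}. Blocked: 1,3. Safe: 2. Place at column 2.
Row 2: attacked by (1,2)→{1,2,3}; (3,3)→{2,3,4}; (5,4)→{1,4}. Blocked: 4. Safe: 5. Place at column 5.
Row 4: attacked by (1,2)→{2,5}; (2,5)→{3,5}; (3,3)→{2,3,4}; (5,4)→{3,4,5}. Safe: 1. Place at column 1.
Columns [2, 5, 3, 1, 4], r−c [-1, -3, 0, 3, 1], r+c [3, 7, 6, 5, 9] are all distinct, so no two queens attack.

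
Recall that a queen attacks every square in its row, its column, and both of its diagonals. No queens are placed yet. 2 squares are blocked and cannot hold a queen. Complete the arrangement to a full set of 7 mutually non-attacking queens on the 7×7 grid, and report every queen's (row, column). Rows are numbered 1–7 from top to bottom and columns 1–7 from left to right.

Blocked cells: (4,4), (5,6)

(1,1) (2,3) (3,5) (4,7) (5,2) (6,4) (7,6)

Row 1: Safe: 1, 2, 3, 4, 5, 6, 7. Place at column 1.
Row 2: attacked by (1,1)→{1,2}. Safe: 3, 4, 5, 6, 7. Place at column 3.
Row 3: attacked by (1,1)→{1,3}; (2,3)→{2,3,4}. Safe: 5, 6, 7. Place at column 5.
Row 4: attacked by (1,1)→{1,4}; (2,3)→{1,3,5}; (3,5)→{4,5,6}. Blocked: 4. Safe: 2, 7. Place at column 7.
Row 5: attacked by (1,1)→{1,5}; (2,3)→{3,6}; (3,5)→{3,5,7}; (4,7)→{6,7}. Blocked: 6. Safe: 2, 4. Place at column 2.
Row 6: attacked by (1,1)→{1,6}; (2,3)→{3,7}; (3,5)→{2,5}; (4,7)→{5,7}; (5,2)→{1,2,3}. Safe: 4. Place at column 4.
Row 7: attacked by (1,1)→{1,7}; (2,3)→{3}; (3,5)→{1,5}; (4,7)→{4,7}; (5,2)→{2,4}; (6,4)→{3,4,5}. Safe: 6. Place at column 6.
Columns [1, 3, 5, 7, 2, 4, 6], r−c [0, -1, -2, -3, 3, 2, 1], r+c [2, 5, 8, 11, 7, 10, 13] are all distinct, so no two queens attack.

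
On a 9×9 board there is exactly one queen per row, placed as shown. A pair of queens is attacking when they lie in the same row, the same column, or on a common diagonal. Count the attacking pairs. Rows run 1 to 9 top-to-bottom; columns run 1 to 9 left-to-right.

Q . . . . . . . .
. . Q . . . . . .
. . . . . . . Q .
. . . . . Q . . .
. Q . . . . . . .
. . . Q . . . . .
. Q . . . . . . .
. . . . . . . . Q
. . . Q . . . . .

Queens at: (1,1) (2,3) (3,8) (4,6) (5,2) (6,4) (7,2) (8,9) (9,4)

Same column: (5,2)–(7,2) (column 2); (6,4)–(9,4) (column 4).
Same diagonal: (2,3)–(8,9) (|2−8| = |3−9| = 6); (4,6)–(6,4) (|4−6| = |6−4| = 2); (7,2)–(9,4) (|7−9| = |2−4| = 2).
Total attacking pairs: 5.

5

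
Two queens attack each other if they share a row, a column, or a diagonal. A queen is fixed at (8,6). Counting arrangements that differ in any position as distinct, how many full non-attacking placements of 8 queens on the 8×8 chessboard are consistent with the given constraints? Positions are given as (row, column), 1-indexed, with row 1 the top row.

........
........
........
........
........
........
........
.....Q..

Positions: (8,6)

Branch on row 1: col 1 → 0; col 2 → 0; col 3 → 5; col 4 → 4; col 5 → 3; col 7 → 2; col 8 → 2.
Sum: 0 + 0 + 5 + 4 + 3 + 2 + 2 = 16.

16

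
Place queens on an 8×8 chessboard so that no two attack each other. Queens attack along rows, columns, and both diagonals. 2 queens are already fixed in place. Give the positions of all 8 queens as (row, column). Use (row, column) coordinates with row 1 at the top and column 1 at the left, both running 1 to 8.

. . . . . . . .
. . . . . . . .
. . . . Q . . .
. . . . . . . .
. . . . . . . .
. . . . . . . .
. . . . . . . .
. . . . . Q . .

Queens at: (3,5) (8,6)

(1,4) (2,1) (3,5) (4,8) (5,2) (6,7) (7,3) (8,6)

Row 1: attacked by (3,5)→{3,5,7}; (8,6)→{6}. Safe: 1, 2, 4, 8. Place at column 4.
Row 2: attacked by (1,4)→{3,4,5}; (3,5)→{4,5,6}; (8,6)→{6}. Safe: 1, 2, 7, 8. Place at column 1.
Row 4: attacked by (1,4)→{1,4,7}; (2,1)→{1,3}; (3,5)→{4,5,6}; (8,6)→{2,6}. Safe: 8. Place at column 8.
Row 5: attacked by (1,4)→{4,8}; (2,1)→{1,4}; (3,5)→{3,5,7}; (4,8)→{7,8}; (8,6)→{3,6}. Safe: 2. Place at column 2.
Row 6: attacked by (1,4)→{4}; (2,1)→{1,5}; (3,5)→{2,5,8}; (4,8)→{6,8}; (5,2)→{1,2,3}; (8,6)→{4,6,8}. Safe: 7. Place at column 7.
Row 7: attacked by (1,4)→{4}; (2,1)→{1,6}; (3,5)→{1,5}; (4,8)→{5,8}; (5,2)→{2,4}; (6,7)→{6,7,8}; (8,6)→{5,6,7}. Safe: 3. Place at column 3.
Columns [4, 1, 5, 8, 2, 7, 3, 6], r−c [-3, 1, -2, -4, 3, -1, 4, 2], r+c [5, 3, 8, 12, 7, 13, 10, 14] are all distinct, so no two queens attack.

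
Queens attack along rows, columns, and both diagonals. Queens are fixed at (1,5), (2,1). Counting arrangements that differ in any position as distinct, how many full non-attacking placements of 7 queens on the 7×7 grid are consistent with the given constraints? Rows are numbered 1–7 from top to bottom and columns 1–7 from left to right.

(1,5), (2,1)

Branch on row 3: col 4 → 1; col 6 → 1.
Sum: 1 + 1 = 2.

2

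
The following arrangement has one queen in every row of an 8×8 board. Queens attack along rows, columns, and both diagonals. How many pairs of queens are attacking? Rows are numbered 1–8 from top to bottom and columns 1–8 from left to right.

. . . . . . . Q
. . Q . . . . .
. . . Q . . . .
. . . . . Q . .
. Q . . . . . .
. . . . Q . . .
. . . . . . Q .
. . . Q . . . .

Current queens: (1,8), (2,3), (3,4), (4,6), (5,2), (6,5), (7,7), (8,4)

Same column: (3,4)–(8,4) (column 4).
Same diagonal: (2,3)–(3,4) (|2−3| = |3−4| = 1); (3,4)–(5,2) (|3−5| = |4−2| = 2).
Total attacking pairs: 3.

3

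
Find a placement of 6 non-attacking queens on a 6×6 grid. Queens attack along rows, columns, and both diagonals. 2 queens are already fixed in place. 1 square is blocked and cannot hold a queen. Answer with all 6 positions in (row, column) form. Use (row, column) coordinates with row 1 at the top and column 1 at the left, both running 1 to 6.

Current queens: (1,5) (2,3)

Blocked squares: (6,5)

(1,5) (2,3) (3,1) (4,6) (5,4) (6,2)

Row 3: attacked by (1,5)→{3,5}; (2,3)→{2,3,4}. Safe: 1, 6. Place at column 1.
Row 4: attacked by (1,5)→{2,5}; (2,3)→{1,3,5}; (3,1)→{1,2}. Safe: 4, 6. Place at column 6.
Row 5: attacked by (1,5)→{1,5}; (2,3)→{3,6}; (3,1)→{1,3}; (4,6)→{5,6}. Safe: 2, 4. Place at column 4.
Row 6: attacked by (1,5)→{5}; (2,3)→{3}; (3,1)→{1,4}; (4,6)→{4,6}; (5,4)→{3,4,5}. Blocked: 5. Safe: 2. Place at column 2.
Columns [5, 3, 1, 6, 4, 2], r−c [-4, -1, 2, -2, 1, 4], r+c [6, 5, 4, 10, 9, 8] are all distinct, so no two queens attack.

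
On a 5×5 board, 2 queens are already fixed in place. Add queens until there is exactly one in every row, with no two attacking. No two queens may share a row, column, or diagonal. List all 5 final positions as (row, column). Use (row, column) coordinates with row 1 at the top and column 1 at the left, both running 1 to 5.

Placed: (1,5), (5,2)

(1,5) (2,3) (3,1) (4,4) (5,2)

Row 2: attacked by (1,5)→{4,5}; (5,2)→{2,5}. Safe: 1, 3. Place at column 3.
Row 3: attacked by (1,5)→{3,5}; (2,3)→{2,3,4}; (5,2)→{2,4}. Safe: 1. Place at column 1.
Row 4: attacked by (1,5)→{2,5}; (2,3)→{1,3,5}; (3,1)→{1,2}; (5,2)→{1,2,3}. Safe: 4. Place at column 4.
Columns [5, 3, 1, 4, 2], r−c [-4, -1, 2, 0, 3], r+c [6, 5, 4, 8, 7] are all distinct, so no two queens attack.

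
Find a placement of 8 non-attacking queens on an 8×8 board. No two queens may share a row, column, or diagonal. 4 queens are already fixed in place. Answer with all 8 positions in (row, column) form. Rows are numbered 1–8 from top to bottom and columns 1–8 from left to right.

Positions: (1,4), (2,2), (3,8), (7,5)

(1,4) (2,2) (3,8) (4,6) (5,1) (6,3) (7,5) (8,7)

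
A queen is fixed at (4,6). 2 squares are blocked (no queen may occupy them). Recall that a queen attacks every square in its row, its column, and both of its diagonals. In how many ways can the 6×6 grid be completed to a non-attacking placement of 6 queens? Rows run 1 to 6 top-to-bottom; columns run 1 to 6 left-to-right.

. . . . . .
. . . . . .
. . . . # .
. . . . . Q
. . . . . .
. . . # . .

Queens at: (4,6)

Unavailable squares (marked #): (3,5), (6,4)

1

Branch on row 1: col 1 → 0; col 2 → 0; col 4 → 0; col 5 → 1.
Sum: 0 + 0 + 0 + 1 = 1.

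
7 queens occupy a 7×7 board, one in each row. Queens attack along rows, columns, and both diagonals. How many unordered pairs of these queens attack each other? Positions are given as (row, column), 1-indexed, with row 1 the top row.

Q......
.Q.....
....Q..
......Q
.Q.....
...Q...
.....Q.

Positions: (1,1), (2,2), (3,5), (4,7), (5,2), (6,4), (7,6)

Same column: (2,2)–(5,2) (column 2).
Same diagonal: (1,1)–(2,2) (|1−2| = |1−2| = 1).
Total attacking pairs: 2.

2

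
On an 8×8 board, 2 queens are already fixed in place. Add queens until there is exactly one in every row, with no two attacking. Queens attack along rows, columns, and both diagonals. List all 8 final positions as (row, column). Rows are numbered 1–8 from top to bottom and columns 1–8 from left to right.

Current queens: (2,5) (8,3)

(1,2) (2,5) (3,7) (4,4) (5,1) (6,8) (7,6) (8,3)

Row 1: attacked by (2,5)→{4,5,6}; (8,3)→{3}. Safe: 1, 2, 7, 8. Place at column 2.
Row 3: attacked by (1,2)→{2,4}; (2,5)→{4,5,6}; (8,3)→{3,8}. Safe: 1, 7. Place at column 7.
Row 4: attacked by (1,2)→{2,5}; (2,5)→{3,5,7}; (3,7)→{6,7,8}; (8,3)→{3,7}. Safe: 1, 4. Place at column 4.
Row 5: attacked by (1,2)→{2,6}; (2,5)→{2,5,8}; (3,7)→{5,7}; (4,4)→{3,4,5}; (8,3)→{3,6}. Safe: 1. Place at column 1.
Row 6: attacked by (1,2)→{2,7}; (2,5)→{1,5}; (3,7)→{4,7}; (4,4)→{2,4,6}; (5,1)→{1,2}; (8,3)→{1,3,5}. Safe: 8. Place at column 8.
Row 7: attacked by (1,2)→{2,8}; (2,5)→{5}; (3,7)→{3,7}; (4,4)→{1,4,7}; (5,1)→{1,3}; (6,8)→{7,8}; (8,3)→{2,3,4}. Safe: 6. Place at column 6.
Columns [2, 5, 7, 4, 1, 8, 6, 3], r−c [-1, -3, -4, 0, 4, -2, 1, 5], r+c [3, 7, 10, 8, 6, 14, 13, 11] are all distinct, so no two queens attack.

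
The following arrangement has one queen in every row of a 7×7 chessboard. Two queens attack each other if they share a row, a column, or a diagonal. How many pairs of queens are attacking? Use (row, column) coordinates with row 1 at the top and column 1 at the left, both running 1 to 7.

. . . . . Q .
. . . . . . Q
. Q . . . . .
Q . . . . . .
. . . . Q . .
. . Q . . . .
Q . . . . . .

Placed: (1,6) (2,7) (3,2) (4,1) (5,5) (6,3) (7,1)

Same column: (4,1)–(7,1) (column 1).
Same diagonal: (1,6)–(2,7) (|1−2| = |6−7| = 1); (2,7)–(6,3) (|2−6| = |7−3| = 4); (3,2)–(4,1) (|3−4| = |2−1| = 1); (4,1)–(6,3) (|4−6| = |1−3| = 2).
Total attacking pairs: 5.

5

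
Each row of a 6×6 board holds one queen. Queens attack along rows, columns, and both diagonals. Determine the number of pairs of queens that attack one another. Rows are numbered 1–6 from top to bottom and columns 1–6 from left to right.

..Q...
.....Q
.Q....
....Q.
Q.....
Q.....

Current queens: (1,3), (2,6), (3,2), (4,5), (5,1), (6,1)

Same column: (5,1)–(6,1) (column 1).
Total attacking pairs: 1.

1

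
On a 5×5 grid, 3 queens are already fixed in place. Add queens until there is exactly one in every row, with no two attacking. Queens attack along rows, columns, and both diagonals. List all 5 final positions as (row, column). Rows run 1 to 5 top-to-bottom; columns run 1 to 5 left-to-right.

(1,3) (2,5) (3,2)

Row 4: attacked by (1,3)→{3}; (2,5)→{3,5}; (3,2)→{1,2,3}. Safe: 4. Place at column 4.
Row 5: attacked by (1,3)→{3}; (2,5)→{2,5}; (3,2)→{2,4}; (4,4)→{3,4,5}. Safe: 1. Place at column 1.
Columns [3, 5, 2, 4, 1], r−c [-2, -3, 1, 0, 4], r+c [4, 7, 5, 8, 6] are all distinct, so no two queens attack.

(1,3) (2,5) (3,2) (4,4) (5,1)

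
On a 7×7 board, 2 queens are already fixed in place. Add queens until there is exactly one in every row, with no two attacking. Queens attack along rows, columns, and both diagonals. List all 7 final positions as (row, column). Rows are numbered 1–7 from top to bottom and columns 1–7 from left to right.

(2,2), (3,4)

(1,7) (2,2) (3,4) (4,6) (5,1) (6,3) (7,5)

Row 1: attacked by (2,2)→{1,2,3}; (3,4)→{2,4,6}. Safe: 5, 7. Place at column 7.
Row 4: attacked by (1,7)→{4,7}; (2,2)→{2,4}; (3,4)→{3,4,5}. Safe: 1, 6. Place at column 6.
Row 5: attacked by (1,7)→{3,7}; (2,2)→{2,5}; (3,4)→{2,4,6}; (4,6)→{5,6,7}. Safe: 1. Place at column 1.
Row 6: attacked by (1,7)→{2,7}; (2,2)→{2,6}; (3,4)→{1,4,7}; (4,6)→{4,6}; (5,1)→{1,2}. Safe: 3, 5. Place at column 3.
Row 7: attacked by (1,7)→{1,7}; (2,2)→{2,7}; (3,4)→{4}; (4,6)→{3,6}; (5,1)→{1,3}; (6,3)→{2,3,4}. Safe: 5. Place at column 5.
Columns [7, 2, 4, 6, 1, 3, 5], r−c [-6, 0, -1, -2, 4, 3, 2], r+c [8, 4, 7, 10, 6, 9, 12] are all distinct, so no two queens attack.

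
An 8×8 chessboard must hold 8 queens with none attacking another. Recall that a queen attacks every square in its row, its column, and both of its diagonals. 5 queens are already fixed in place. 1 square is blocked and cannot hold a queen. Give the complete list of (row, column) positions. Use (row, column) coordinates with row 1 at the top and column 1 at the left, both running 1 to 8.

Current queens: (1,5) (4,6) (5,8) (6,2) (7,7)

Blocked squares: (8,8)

Row 2: attacked by (1,5)→{4,5,6}; (4,6)→{4,6,8}; (5,8)→{5,8}; (6,2)→{2,6}; (7,7)→{2,7}. Safe: 1, 3. Place at column 1.
Row 3: attacked by (1,5)→{3,5,7}; (2,1)→{1,2}; (4,6)→{5,6,7}; (5,8)→{6,8}; (6,2)→{2,5}; (7,7)→{3,7}. Safe: 4. Place at column 4.
Row 8: attacked by (1,5)→{5}; (2,1)→{1,7}; (3,4)→{4}; (4,6)→{2,6}; (5,8)→{5,8}; (6,2)→{2,4}; (7,7)→{6,7,8}. Blocked: 8. Safe: 3. Place at column 3.
Columns [5, 1, 4, 6, 8, 2, 7, 3], r−c [-4, 1, -1, -2, -3, 4, 0, 5], r+c [6, 3, 7, 10, 13, 8, 14, 11] are all distinct, so no two queens attack.

(1,5) (2,1) (3,4) (4,6) (5,8) (6,2) (7,7) (8,3)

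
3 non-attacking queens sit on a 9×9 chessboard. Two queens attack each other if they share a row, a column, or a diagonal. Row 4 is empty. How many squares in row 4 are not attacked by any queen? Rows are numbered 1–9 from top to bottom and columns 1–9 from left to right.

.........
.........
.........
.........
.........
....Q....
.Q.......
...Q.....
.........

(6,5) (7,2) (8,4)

(6,5) attacks row 4 at column 5 and diagonals 3, 7.
(7,2) attacks row 4 at column 2 and diagonals 5.
(8,4) attacks row 4 at column 4 and diagonals 8.
Attacked columns: {2, 3, 4, 5, 7, 8}. Safe: {1, 6, 9}.

3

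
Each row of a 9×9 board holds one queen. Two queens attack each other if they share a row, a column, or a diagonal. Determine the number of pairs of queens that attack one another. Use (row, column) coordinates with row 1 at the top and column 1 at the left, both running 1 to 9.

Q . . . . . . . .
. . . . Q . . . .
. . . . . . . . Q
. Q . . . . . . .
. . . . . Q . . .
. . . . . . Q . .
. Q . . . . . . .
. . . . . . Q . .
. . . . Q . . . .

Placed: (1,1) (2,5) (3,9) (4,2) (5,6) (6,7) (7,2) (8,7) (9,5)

Same column: (2,5)–(9,5) (column 5); (4,2)–(7,2) (column 2); (6,7)–(8,7) (column 7).
Same diagonal: (5,6)–(6,7) (|5−6| = |6−7| = 1).
Total attacking pairs: 4.

4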